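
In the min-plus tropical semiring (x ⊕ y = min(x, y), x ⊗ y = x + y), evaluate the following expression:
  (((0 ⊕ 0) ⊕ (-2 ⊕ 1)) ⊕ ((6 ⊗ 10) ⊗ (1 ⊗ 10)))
(((0 ⊕ 0) ⊕ (-2 ⊕ 1)) ⊕ ((6 ⊗ 10) ⊗ (1 ⊗ 10))) = -2

Expand innermost to outermost. Recall ⊕ takes the minimum of its arguments and ⊗ takes their sum. Working out the expression (((0 ⊕ 0) ⊕ (-2 ⊕ 1)) ⊕ ((6 ⊗ 10) ⊗ (1 ⊗ 10))) gives -2.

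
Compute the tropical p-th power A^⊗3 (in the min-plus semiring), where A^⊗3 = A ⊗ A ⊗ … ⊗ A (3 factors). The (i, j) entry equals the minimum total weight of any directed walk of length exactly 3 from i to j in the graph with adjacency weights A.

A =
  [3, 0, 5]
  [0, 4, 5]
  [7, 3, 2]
A^⊗3 =
  [3, 0, 5]
  [0, 3, 5]
  [5, 3, 6]

Each entry (A^⊗3)_ij equals the minimum over all length-3 walks i = v_0 → v_1 → … → v_3 = j of Σ_t A[v_t][v_{t+1}]. For example, for (i, j) = (0, 2) we minimise over 9 possible intermediate vertex sequences; the minimum is 5, attained along the walk 0 → 1 → 0 → 2.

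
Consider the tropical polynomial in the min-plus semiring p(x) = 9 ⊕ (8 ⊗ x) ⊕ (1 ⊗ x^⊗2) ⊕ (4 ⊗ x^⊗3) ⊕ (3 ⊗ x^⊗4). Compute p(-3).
p(-3) = -9

A tropical monomial a ⊗ x^⊗i evaluates to a + i · x. Evaluating each term at x = -3:
  Term 0 contributes 9 + 0 · -3 = 9
  Term 1 contributes 8 + 1 · -3 = 5
  Term 2 contributes 1 + 2 · -3 = -5
  Term 3 contributes 4 + 3 · -3 = -5
  Term 4 contributes 3 + 4 · -3 = -9
p(-3) = ⊕ of these = min[9, 5, -5, -5, -9] = -9.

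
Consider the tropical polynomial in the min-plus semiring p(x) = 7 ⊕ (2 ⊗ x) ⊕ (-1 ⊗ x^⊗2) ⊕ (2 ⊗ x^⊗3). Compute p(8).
p(8) = 7

A tropical monomial a ⊗ x^⊗i evaluates to a + i · x. Evaluating each term at x = 8:
  Term 0 contributes 7 + 0 · 8 = 7
  Term 1 contributes 2 + 1 · 8 = 10
  Term 2 contributes -1 + 2 · 8 = 15
  Term 3 contributes 2 + 3 · 8 = 26
p(8) = ⊕ of these = min[7, 10, 15, 26] = 7.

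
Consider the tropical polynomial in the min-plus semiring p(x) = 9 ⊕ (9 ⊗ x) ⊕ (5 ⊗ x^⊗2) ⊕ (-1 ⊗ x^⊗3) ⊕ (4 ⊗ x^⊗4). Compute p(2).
p(2) = 5

A tropical monomial a ⊗ x^⊗i evaluates to a + i · x. Evaluating each term at x = 2:
  Term 0 contributes 9 + 0 · 2 = 9
  Term 1 contributes 9 + 1 · 2 = 11
  Term 2 contributes 5 + 2 · 2 = 9
  Term 3 contributes -1 + 3 · 2 = 5
  Term 4 contributes 4 + 4 · 2 = 12
p(2) = ⊕ of these = min[9, 11, 9, 5, 12] = 5.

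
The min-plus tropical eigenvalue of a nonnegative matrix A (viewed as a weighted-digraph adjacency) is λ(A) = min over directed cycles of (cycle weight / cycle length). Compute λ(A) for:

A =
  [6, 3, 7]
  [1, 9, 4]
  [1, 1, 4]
λ(A) = 2

Enumerate directed cycles and compute their means (weight / length). Sample:
  cycle 0 → 0: weight = 6, length = 1, mean = 6/1 ≈ 6.000
  cycle 1 → 1: weight = 9, length = 1, mean = 9/1 ≈ 9.000
  cycle 2 → 2: weight = 4, length = 1, mean = 4/1 ≈ 4.000
  cycle 0 → 1 → 0: weight = 4, length = 2, mean = 4/2 ≈ 2.000
  cycle 0 → 2 → 0: weight = 8, length = 2, mean = 8/2 ≈ 4.000
  cycle 1 → 0 → 1: weight = 4, length = 2, mean = 4/2 ≈ 2.000
Minimum mean = 2.000, attained e.g. along the cycle 0 → 1 → 0 with weight 4 and length 2. So λ(A) = 4/2 = 2.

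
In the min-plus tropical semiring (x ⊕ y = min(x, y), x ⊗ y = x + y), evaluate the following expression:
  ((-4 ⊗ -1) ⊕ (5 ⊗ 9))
((-4 ⊗ -1) ⊕ (5 ⊗ 9)) = -5

Expand innermost to outermost. Recall ⊕ takes the minimum of its arguments and ⊗ takes their sum. Working out the expression ((-4 ⊗ -1) ⊕ (5 ⊗ 9)) gives -5.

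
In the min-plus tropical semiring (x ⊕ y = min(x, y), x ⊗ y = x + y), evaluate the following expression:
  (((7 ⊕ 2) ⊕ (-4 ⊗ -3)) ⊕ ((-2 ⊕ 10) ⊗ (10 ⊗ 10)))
(((7 ⊕ 2) ⊕ (-4 ⊗ -3)) ⊕ ((-2 ⊕ 10) ⊗ (10 ⊗ 10))) = -7

Expand innermost to outermost. Recall ⊕ takes the minimum of its arguments and ⊗ takes their sum. Working out the expression (((7 ⊕ 2) ⊕ (-4 ⊗ -3)) ⊕ ((-2 ⊕ 10) ⊗ (10 ⊗ 10))) gives -7.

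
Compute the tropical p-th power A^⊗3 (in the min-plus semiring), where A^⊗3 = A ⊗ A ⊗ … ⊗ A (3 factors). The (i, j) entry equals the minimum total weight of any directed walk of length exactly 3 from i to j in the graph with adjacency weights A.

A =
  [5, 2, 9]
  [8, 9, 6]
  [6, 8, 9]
A^⊗3 =
  [14, 12, 13]
  [17, 14, 16]
  [16, 13, 14]

Each entry (A^⊗3)_ij equals the minimum over all length-3 walks i = v_0 → v_1 → … → v_3 = j of Σ_t A[v_t][v_{t+1}]. For example, for (i, j) = (0, 2) we minimise over 9 possible intermediate vertex sequences; the minimum is 13, attained along the walk 0 → 0 → 1 → 2.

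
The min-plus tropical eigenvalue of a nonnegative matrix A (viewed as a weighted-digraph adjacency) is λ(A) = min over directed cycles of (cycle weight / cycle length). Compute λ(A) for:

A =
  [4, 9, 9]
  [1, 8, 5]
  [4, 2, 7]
λ(A) = 7/2

Enumerate directed cycles and compute their means (weight / length). Sample:
  cycle 0 → 0: weight = 4, length = 1, mean = 4/1 ≈ 4.000
  cycle 1 → 1: weight = 8, length = 1, mean = 8/1 ≈ 8.000
  cycle 2 → 2: weight = 7, length = 1, mean = 7/1 ≈ 7.000
  cycle 0 → 1 → 0: weight = 10, length = 2, mean = 10/2 ≈ 5.000
  cycle 0 → 2 → 0: weight = 13, length = 2, mean = 13/2 ≈ 6.500
  cycle 1 → 0 → 1: weight = 10, length = 2, mean = 10/2 ≈ 5.000
Minimum mean = 3.500, attained e.g. along the cycle 1 → 2 → 1 with weight 7 and length 2. So λ(A) = 7/2 = 7/2.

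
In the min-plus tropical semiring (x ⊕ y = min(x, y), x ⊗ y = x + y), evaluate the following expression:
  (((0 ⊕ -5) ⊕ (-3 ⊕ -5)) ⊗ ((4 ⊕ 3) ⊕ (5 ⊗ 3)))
(((0 ⊕ -5) ⊕ (-3 ⊕ -5)) ⊗ ((4 ⊕ 3) ⊕ (5 ⊗ 3))) = -2

Expand innermost to outermost. Recall ⊕ takes the minimum of its arguments and ⊗ takes their sum. Working out the expression (((0 ⊕ -5) ⊕ (-3 ⊕ -5)) ⊗ ((4 ⊕ 3) ⊕ (5 ⊗ 3))) gives -2.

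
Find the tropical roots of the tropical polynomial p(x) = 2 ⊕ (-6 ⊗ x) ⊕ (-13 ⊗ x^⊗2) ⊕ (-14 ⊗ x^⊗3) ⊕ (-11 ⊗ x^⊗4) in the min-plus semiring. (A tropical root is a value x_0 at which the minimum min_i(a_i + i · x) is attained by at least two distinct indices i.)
Roots: {-3, 1, 7, 8}

Each tropical root is a break point of the lower envelope of the lines y = a_i + i · x (there are 5 lines, with slopes 0, 1, ..., 4). Only the lines that attain the minimum somewhere contribute to roots; other lines are dominated. Here the surviving (envelope) indices are i = 4, i = 3, i = 2, i = 1, i = 0.
Intersections between consecutive envelope lines give the roots: for adjacent envelope indices i < j the intersection is x = (a_i − a_j) / (j − i). Reading off the sorted break points: {-3, 1, 7, 8}.
Verification: at each break x_0, at least two indices attain the minimum of min_i(a_i + i · x_0).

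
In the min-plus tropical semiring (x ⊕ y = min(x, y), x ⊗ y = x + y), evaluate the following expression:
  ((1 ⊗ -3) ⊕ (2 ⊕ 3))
((1 ⊗ -3) ⊕ (2 ⊕ 3)) = -2

Expand innermost to outermost. Recall ⊕ takes the minimum of its arguments and ⊗ takes their sum. Working out the expression ((1 ⊗ -3) ⊕ (2 ⊕ 3)) gives -2.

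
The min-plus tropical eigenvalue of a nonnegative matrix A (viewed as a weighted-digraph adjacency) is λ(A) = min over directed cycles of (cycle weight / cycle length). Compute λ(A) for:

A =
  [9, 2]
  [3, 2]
λ(A) = 2

Enumerate directed cycles and compute their means (weight / length). Sample:
  cycle 0 → 0: weight = 9, length = 1, mean = 9/1 ≈ 9.000
  cycle 1 → 1: weight = 2, length = 1, mean = 2/1 ≈ 2.000
  cycle 0 → 1 → 0: weight = 5, length = 2, mean = 5/2 ≈ 2.500
  cycle 1 → 0 → 1: weight = 5, length = 2, mean = 5/2 ≈ 2.500
Minimum mean = 2.000, attained e.g. along the cycle 1 → 1 with weight 2 and length 1. So λ(A) = 2/1 = 2.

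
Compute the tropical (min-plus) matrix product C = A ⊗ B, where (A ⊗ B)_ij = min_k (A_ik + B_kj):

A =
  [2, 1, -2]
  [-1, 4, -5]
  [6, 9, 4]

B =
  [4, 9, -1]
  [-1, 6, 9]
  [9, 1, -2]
A ⊗ B =
  [0, -1, -4]
  [3, -4, -7]
  [8, 5, 2]

Apply the min-plus product entry-by-entry:
  C[0][0] = min over k of (A[0][0] + B[0][0] = 2 + 4 = 6, A[0][1] + B[1][0] = 1 + -1 = 0, A[0][2] + B[2][0] = -2 + 9 = 7) = 0 (attained at k = 1)
  C[0][1] = min over k of (A[0][0] + B[0][1] = 2 + 9 = 11, A[0][1] + B[1][1] = 1 + 6 = 7, A[0][2] + B[2][1] = -2 + 1 = -1) = -1 (attained at k = 2)
  C[0][2] = min over k of (A[0][0] + B[0][2] = 2 + -1 = 1, A[0][1] + B[1][2] = 1 + 9 = 10, A[0][2] + B[2][2] = -2 + -2 = -4) = -4 (attained at k = 2)
  C[1][0] = min over k of (A[1][0] + B[0][0] = -1 + 4 = 3, A[1][1] + B[1][0] = 4 + -1 = 3, A[1][2] + B[2][0] = -5 + 9 = 4) = 3 (attained at k = 0)
  C[1][1] = min over k of (A[1][0] + B[0][1] = -1 + 9 = 8, A[1][1] + B[1][1] = 4 + 6 = 10, A[1][2] + B[2][1] = -5 + 1 = -4) = -4 (attained at k = 2)
  C[1][2] = min over k of (A[1][0] + B[0][2] = -1 + -1 = -2, A[1][1] + B[1][2] = 4 + 9 = 13, A[1][2] + B[2][2] = -5 + -2 = -7) = -7 (attained at k = 2)
  C[2][0] = min over k of (A[2][0] + B[0][0] = 6 + 4 = 10, A[2][1] + B[1][0] = 9 + -1 = 8, A[2][2] + B[2][0] = 4 + 9 = 13) = 8 (attained at k = 1)
  C[2][1] = min over k of (A[2][0] + B[0][1] = 6 + 9 = 15, A[2][1] + B[1][1] = 9 + 6 = 15, A[2][2] + B[2][1] = 4 + 1 = 5) = 5 (attained at k = 2)
  C[2][2] = min over k of (A[2][0] + B[0][2] = 6 + -1 = 5, A[2][1] + B[1][2] = 9 + 9 = 18, A[2][2] + B[2][2] = 4 + -2 = 2) = 2 (attained at k = 2)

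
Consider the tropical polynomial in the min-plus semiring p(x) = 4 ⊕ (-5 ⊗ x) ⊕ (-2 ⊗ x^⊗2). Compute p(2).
p(2) = -3

A tropical monomial a ⊗ x^⊗i evaluates to a + i · x. Evaluating each term at x = 2:
  Term 0 contributes 4 + 0 · 2 = 4
  Term 1 contributes -5 + 1 · 2 = -3
  Term 2 contributes -2 + 2 · 2 = 2
p(2) = ⊕ of these = min[4, -3, 2] = -3.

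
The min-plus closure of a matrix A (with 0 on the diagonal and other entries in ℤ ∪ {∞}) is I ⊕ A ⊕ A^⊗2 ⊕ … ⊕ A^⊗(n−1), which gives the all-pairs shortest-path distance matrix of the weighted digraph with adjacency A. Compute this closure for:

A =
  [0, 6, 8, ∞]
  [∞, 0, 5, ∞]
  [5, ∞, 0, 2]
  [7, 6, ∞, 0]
Closure =
  [0, 6, 8, 10]
  [10, 0, 5, 7]
  [5, 8, 0, 2]
  [7, 6, 11, 0]

This is the Floyd-Warshall all-pairs shortest-path computation. For each intermediate vertex k = 0, 1, …, 3, update dist[i][j] ← min(dist[i][j], dist[i][k] + dist[k][j]). The final matrix gives, for each (i, j), the minimum total weight of any directed path from i to j (possibly empty when i = j).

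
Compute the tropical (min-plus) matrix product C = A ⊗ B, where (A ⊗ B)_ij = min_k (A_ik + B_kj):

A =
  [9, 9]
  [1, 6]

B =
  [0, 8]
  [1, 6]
A ⊗ B =
  [9, 15]
  [1, 9]

Apply the min-plus product entry-by-entry:
  C[0][0] = min over k of (A[0][0] + B[0][0] = 9 + 0 = 9, A[0][1] + B[1][0] = 9 + 1 = 10) = 9 (attained at k = 0)
  C[0][1] = min over k of (A[0][0] + B[0][1] = 9 + 8 = 17, A[0][1] + B[1][1] = 9 + 6 = 15) = 15 (attained at k = 1)
  C[1][0] = min over k of (A[1][0] + B[0][0] = 1 + 0 = 1, A[1][1] + B[1][0] = 6 + 1 = 7) = 1 (attained at k = 0)
  C[1][1] = min over k of (A[1][0] + B[0][1] = 1 + 8 = 9, A[1][1] + B[1][1] = 6 + 6 = 12) = 9 (attained at k = 0)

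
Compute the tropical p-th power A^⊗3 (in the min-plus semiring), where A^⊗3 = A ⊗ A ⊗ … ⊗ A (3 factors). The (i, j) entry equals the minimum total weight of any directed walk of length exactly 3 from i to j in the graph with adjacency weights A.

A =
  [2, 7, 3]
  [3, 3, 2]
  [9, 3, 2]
A^⊗3 =
  [6, 8, 7]
  [7, 7, 6]
  [8, 7, 6]

Each entry (A^⊗3)_ij equals the minimum over all length-3 walks i = v_0 → v_1 → … → v_3 = j of Σ_t A[v_t][v_{t+1}]. For example, for (i, j) = (0, 2) we minimise over 9 possible intermediate vertex sequences; the minimum is 7, attained along the walk 0 → 0 → 0 → 2.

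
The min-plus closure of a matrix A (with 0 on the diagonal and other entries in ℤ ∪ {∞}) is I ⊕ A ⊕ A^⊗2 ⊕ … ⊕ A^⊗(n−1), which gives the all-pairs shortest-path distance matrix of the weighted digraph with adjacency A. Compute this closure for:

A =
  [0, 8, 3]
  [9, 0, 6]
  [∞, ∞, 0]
Closure =
  [0, 8, 3]
  [9, 0, 6]
  [∞, ∞, 0]

This is the Floyd-Warshall all-pairs shortest-path computation. For each intermediate vertex k = 0, 1, …, 2, update dist[i][j] ← min(dist[i][j], dist[i][k] + dist[k][j]). The final matrix gives, for each (i, j), the minimum total weight of any directed path from i to j (possibly empty when i = j).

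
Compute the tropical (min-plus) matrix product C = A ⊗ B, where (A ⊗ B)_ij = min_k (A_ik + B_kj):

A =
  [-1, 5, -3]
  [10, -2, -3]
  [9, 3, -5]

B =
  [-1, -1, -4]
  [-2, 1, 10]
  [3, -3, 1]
A ⊗ B =
  [-2, -6, -5]
  [-4, -6, -2]
  [-2, -8, -4]

Apply the min-plus product entry-by-entry:
  C[0][0] = min over k of (A[0][0] + B[0][0] = -1 + -1 = -2, A[0][1] + B[1][0] = 5 + -2 = 3, A[0][2] + B[2][0] = -3 + 3 = 0) = -2 (attained at k = 0)
  C[0][1] = min over k of (A[0][0] + B[0][1] = -1 + -1 = -2, A[0][1] + B[1][1] = 5 + 1 = 6, A[0][2] + B[2][1] = -3 + -3 = -6) = -6 (attained at k = 2)
  C[0][2] = min over k of (A[0][0] + B[0][2] = -1 + -4 = -5, A[0][1] + B[1][2] = 5 + 10 = 15, A[0][2] + B[2][2] = -3 + 1 = -2) = -5 (attained at k = 0)
  C[1][0] = min over k of (A[1][0] + B[0][0] = 10 + -1 = 9, A[1][1] + B[1][0] = -2 + -2 = -4, A[1][2] + B[2][0] = -3 + 3 = 0) = -4 (attained at k = 1)
  C[1][1] = min over k of (A[1][0] + B[0][1] = 10 + -1 = 9, A[1][1] + B[1][1] = -2 + 1 = -1, A[1][2] + B[2][1] = -3 + -3 = -6) = -6 (attained at k = 2)
  C[1][2] = min over k of (A[1][0] + B[0][2] = 10 + -4 = 6, A[1][1] + B[1][2] = -2 + 10 = 8, A[1][2] + B[2][2] = -3 + 1 = -2) = -2 (attained at k = 2)
  C[2][0] = min over k of (A[2][0] + B[0][0] = 9 + -1 = 8, A[2][1] + B[1][0] = 3 + -2 = 1, A[2][2] + B[2][0] = -5 + 3 = -2) = -2 (attained at k = 2)
  C[2][1] = min over k of (A[2][0] + B[0][1] = 9 + -1 = 8, A[2][1] + B[1][1] = 3 + 1 = 4, A[2][2] + B[2][1] = -5 + -3 = -8) = -8 (attained at k = 2)
  C[2][2] = min over k of (A[2][0] + B[0][2] = 9 + -4 = 5, A[2][1] + B[1][2] = 3 + 10 = 13, A[2][2] + B[2][2] = -5 + 1 = -4) = -4 (attained at k = 2)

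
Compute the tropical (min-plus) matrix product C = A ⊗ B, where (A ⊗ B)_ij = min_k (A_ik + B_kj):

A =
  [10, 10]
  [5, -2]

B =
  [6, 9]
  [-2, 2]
A ⊗ B =
  [8, 12]
  [-4, 0]

Apply the min-plus product entry-by-entry:
  C[0][0] = min over k of (A[0][0] + B[0][0] = 10 + 6 = 16, A[0][1] + B[1][0] = 10 + -2 = 8) = 8 (attained at k = 1)
  C[0][1] = min over k of (A[0][0] + B[0][1] = 10 + 9 = 19, A[0][1] + B[1][1] = 10 + 2 = 12) = 12 (attained at k = 1)
  C[1][0] = min over k of (A[1][0] + B[0][0] = 5 + 6 = 11, A[1][1] + B[1][0] = -2 + -2 = -4) = -4 (attained at k = 1)
  C[1][1] = min over k of (A[1][0] + B[0][1] = 5 + 9 = 14, A[1][1] + B[1][1] = -2 + 2 = 0) = 0 (attained at k = 1)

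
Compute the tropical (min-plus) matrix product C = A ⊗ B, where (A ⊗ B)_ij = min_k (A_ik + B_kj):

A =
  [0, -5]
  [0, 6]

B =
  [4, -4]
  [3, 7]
A ⊗ B =
  [-2, -4]
  [4, -4]

Apply the min-plus product entry-by-entry:
  C[0][0] = min over k of (A[0][0] + B[0][0] = 0 + 4 = 4, A[0][1] + B[1][0] = -5 + 3 = -2) = -2 (attained at k = 1)
  C[0][1] = min over k of (A[0][0] + B[0][1] = 0 + -4 = -4, A[0][1] + B[1][1] = -5 + 7 = 2) = -4 (attained at k = 0)
  C[1][0] = min over k of (A[1][0] + B[0][0] = 0 + 4 = 4, A[1][1] + B[1][0] = 6 + 3 = 9) = 4 (attained at k = 0)
  C[1][1] = min over k of (A[1][0] + B[0][1] = 0 + -4 = -4, A[1][1] + B[1][1] = 6 + 7 = 13) = -4 (attained at k = 0)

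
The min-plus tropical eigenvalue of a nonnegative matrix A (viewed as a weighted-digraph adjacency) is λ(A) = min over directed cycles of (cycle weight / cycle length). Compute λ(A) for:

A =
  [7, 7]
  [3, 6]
λ(A) = 5

Enumerate directed cycles and compute their means (weight / length). Sample:
  cycle 0 → 0: weight = 7, length = 1, mean = 7/1 ≈ 7.000
  cycle 1 → 1: weight = 6, length = 1, mean = 6/1 ≈ 6.000
  cycle 0 → 1 → 0: weight = 10, length = 2, mean = 10/2 ≈ 5.000
  cycle 1 → 0 → 1: weight = 10, length = 2, mean = 10/2 ≈ 5.000
Minimum mean = 5.000, attained e.g. along the cycle 0 → 1 → 0 with weight 10 and length 2. So λ(A) = 10/2 = 5.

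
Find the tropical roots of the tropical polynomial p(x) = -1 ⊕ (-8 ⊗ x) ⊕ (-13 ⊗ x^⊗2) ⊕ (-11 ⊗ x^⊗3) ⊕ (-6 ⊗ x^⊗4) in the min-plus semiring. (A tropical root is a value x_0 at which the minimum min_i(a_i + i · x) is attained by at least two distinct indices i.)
Roots: {-5, -2, 5, 7}

Each tropical root is a break point of the lower envelope of the lines y = a_i + i · x (there are 5 lines, with slopes 0, 1, ..., 4). Only the lines that attain the minimum somewhere contribute to roots; other lines are dominated. Here the surviving (envelope) indices are i = 4, i = 3, i = 2, i = 1, i = 0.
Intersections between consecutive envelope lines give the roots: for adjacent envelope indices i < j the intersection is x = (a_i − a_j) / (j − i). Reading off the sorted break points: {-5, -2, 5, 7}.
Verification: at each break x_0, at least two indices attain the minimum of min_i(a_i + i · x_0).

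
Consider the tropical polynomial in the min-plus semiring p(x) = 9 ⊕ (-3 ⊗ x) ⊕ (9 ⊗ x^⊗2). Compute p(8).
p(8) = 5

A tropical monomial a ⊗ x^⊗i evaluates to a + i · x. Evaluating each term at x = 8:
  Term 0 contributes 9 + 0 · 8 = 9
  Term 1 contributes -3 + 1 · 8 = 5
  Term 2 contributes 9 + 2 · 8 = 25
p(8) = ⊕ of these = min[9, 5, 25] = 5.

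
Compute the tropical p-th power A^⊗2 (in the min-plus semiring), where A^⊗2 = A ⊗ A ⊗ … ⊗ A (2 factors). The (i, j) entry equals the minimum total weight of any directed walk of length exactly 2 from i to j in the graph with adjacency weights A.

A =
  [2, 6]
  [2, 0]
A^⊗2 =
  [4, 6]
  [2, 0]

Each entry (A^⊗2)_ij equals the minimum over all length-2 walks i = v_0 → v_1 → … → v_2 = j of Σ_t A[v_t][v_{t+1}]. For example, for (i, j) = (0, 1) we minimise over 2 possible intermediate vertex sequences; the minimum is 6, attained along the walk 0 → 1 → 1.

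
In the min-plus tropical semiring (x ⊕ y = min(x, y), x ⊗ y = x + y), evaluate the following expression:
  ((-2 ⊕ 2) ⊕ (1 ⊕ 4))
((-2 ⊕ 2) ⊕ (1 ⊕ 4)) = -2

Expand innermost to outermost. Recall ⊕ takes the minimum of its arguments and ⊗ takes their sum. Working out the expression ((-2 ⊕ 2) ⊕ (1 ⊕ 4)) gives -2.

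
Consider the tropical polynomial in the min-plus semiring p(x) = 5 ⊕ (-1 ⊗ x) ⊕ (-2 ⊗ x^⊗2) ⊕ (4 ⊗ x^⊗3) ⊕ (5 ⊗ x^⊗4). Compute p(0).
p(0) = -2

A tropical monomial a ⊗ x^⊗i evaluates to a + i · x. Evaluating each term at x = 0:
  Term 0 contributes 5 + 0 · 0 = 5
  Term 1 contributes -1 + 1 · 0 = -1
  Term 2 contributes -2 + 2 · 0 = -2
  Term 3 contributes 4 + 3 · 0 = 4
  Term 4 contributes 5 + 4 · 0 = 5
p(0) = ⊕ of these = min[5, -1, -2, 4, 5] = -2.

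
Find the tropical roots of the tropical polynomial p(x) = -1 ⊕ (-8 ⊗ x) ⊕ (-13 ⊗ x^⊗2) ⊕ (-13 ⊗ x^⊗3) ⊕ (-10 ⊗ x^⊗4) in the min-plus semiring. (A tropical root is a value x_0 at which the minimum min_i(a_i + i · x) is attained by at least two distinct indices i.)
Roots: {-3, 0, 5, 7}

Each tropical root is a break point of the lower envelope of the lines y = a_i + i · x (there are 5 lines, with slopes 0, 1, ..., 4). Only the lines that attain the minimum somewhere contribute to roots; other lines are dominated. Here the surviving (envelope) indices are i = 4, i = 3, i = 2, i = 1, i = 0.
Intersections between consecutive envelope lines give the roots: for adjacent envelope indices i < j the intersection is x = (a_i − a_j) / (j − i). Reading off the sorted break points: {-3, 0, 5, 7}.
Verification: at each break x_0, at least two indices attain the minimum of min_i(a_i + i · x_0).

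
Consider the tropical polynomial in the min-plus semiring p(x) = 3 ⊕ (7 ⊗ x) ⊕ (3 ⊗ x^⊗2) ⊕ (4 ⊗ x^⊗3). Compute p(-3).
p(-3) = -5

A tropical monomial a ⊗ x^⊗i evaluates to a + i · x. Evaluating each term at x = -3:
  Term 0 contributes 3 + 0 · -3 = 3
  Term 1 contributes 7 + 1 · -3 = 4
  Term 2 contributes 3 + 2 · -3 = -3
  Term 3 contributes 4 + 3 · -3 = -5
p(-3) = ⊕ of these = min[3, 4, -3, -5] = -5.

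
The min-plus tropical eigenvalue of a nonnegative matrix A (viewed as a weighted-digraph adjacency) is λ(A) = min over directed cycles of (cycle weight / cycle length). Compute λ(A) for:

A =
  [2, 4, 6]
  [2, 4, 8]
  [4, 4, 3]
λ(A) = 2

Enumerate directed cycles and compute their means (weight / length). Sample:
  cycle 0 → 0: weight = 2, length = 1, mean = 2/1 ≈ 2.000
  cycle 1 → 1: weight = 4, length = 1, mean = 4/1 ≈ 4.000
  cycle 2 → 2: weight = 3, length = 1, mean = 3/1 ≈ 3.000
  cycle 0 → 1 → 0: weight = 6, length = 2, mean = 6/2 ≈ 3.000
  cycle 0 → 2 → 0: weight = 10, length = 2, mean = 10/2 ≈ 5.000
  cycle 1 → 0 → 1: weight = 6, length = 2, mean = 6/2 ≈ 3.000
Minimum mean = 2.000, attained e.g. along the cycle 0 → 0 with weight 2 and length 1. So λ(A) = 2/1 = 2.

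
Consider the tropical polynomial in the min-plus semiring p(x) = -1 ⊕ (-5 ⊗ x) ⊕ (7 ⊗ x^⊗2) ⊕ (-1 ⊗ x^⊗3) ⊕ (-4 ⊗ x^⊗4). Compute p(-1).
p(-1) = -8

A tropical monomial a ⊗ x^⊗i evaluates to a + i · x. Evaluating each term at x = -1:
  Term 0 contributes -1 + 0 · -1 = -1
  Term 1 contributes -5 + 1 · -1 = -6
  Term 2 contributes 7 + 2 · -1 = 5
  Term 3 contributes -1 + 3 · -1 = -4
  Term 4 contributes -4 + 4 · -1 = -8
p(-1) = ⊕ of these = min[-1, -6, 5, -4, -8] = -8.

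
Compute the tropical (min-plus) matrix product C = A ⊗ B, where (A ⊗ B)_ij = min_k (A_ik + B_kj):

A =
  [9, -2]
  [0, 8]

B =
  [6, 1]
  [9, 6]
A ⊗ B =
  [7, 4]
  [6, 1]

Apply the min-plus product entry-by-entry:
  C[0][0] = min over k of (A[0][0] + B[0][0] = 9 + 6 = 15, A[0][1] + B[1][0] = -2 + 9 = 7) = 7 (attained at k = 1)
  C[0][1] = min over k of (A[0][0] + B[0][1] = 9 + 1 = 10, A[0][1] + B[1][1] = -2 + 6 = 4) = 4 (attained at k = 1)
  C[1][0] = min over k of (A[1][0] + B[0][0] = 0 + 6 = 6, A[1][1] + B[1][0] = 8 + 9 = 17) = 6 (attained at k = 0)
  C[1][1] = min over k of (A[1][0] + B[0][1] = 0 + 1 = 1, A[1][1] + B[1][1] = 8 + 6 = 14) = 1 (attained at k = 0)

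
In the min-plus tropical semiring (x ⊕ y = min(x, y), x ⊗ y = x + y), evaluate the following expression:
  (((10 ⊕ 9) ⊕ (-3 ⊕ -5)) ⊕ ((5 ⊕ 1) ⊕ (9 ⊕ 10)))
(((10 ⊕ 9) ⊕ (-3 ⊕ -5)) ⊕ ((5 ⊕ 1) ⊕ (9 ⊕ 10))) = -5

Expand innermost to outermost. Recall ⊕ takes the minimum of its arguments and ⊗ takes their sum. Working out the expression (((10 ⊕ 9) ⊕ (-3 ⊕ -5)) ⊕ ((5 ⊕ 1) ⊕ (9 ⊕ 10))) gives -5.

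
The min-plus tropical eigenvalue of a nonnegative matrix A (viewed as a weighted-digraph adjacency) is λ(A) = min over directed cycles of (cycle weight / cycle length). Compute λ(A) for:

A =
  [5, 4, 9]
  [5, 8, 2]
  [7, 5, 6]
λ(A) = 7/2

Enumerate directed cycles and compute their means (weight / length). Sample:
  cycle 0 → 0: weight = 5, length = 1, mean = 5/1 ≈ 5.000
  cycle 1 → 1: weight = 8, length = 1, mean = 8/1 ≈ 8.000
  cycle 2 → 2: weight = 6, length = 1, mean = 6/1 ≈ 6.000
  cycle 0 → 1 → 0: weight = 9, length = 2, mean = 9/2 ≈ 4.500
  cycle 0 → 2 → 0: weight = 16, length = 2, mean = 16/2 ≈ 8.000
  cycle 1 → 0 → 1: weight = 9, length = 2, mean = 9/2 ≈ 4.500
Minimum mean = 3.500, attained e.g. along the cycle 1 → 2 → 1 with weight 7 and length 2. So λ(A) = 7/2 = 7/2.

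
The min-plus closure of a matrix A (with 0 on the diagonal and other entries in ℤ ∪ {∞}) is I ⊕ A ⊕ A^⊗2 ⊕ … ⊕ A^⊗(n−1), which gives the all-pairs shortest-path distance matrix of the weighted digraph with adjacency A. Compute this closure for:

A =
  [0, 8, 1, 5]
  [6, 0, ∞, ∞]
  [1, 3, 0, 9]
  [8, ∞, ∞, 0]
Closure =
  [0, 4, 1, 5]
  [6, 0, 7, 11]
  [1, 3, 0, 6]
  [8, 12, 9, 0]

This is the Floyd-Warshall all-pairs shortest-path computation. For each intermediate vertex k = 0, 1, …, 3, update dist[i][j] ← min(dist[i][j], dist[i][k] + dist[k][j]). The final matrix gives, for each (i, j), the minimum total weight of any directed path from i to j (possibly empty when i = j).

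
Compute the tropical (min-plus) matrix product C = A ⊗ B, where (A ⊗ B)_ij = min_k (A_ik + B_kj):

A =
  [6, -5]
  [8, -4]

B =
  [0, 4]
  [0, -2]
A ⊗ B =
  [-5, -7]
  [-4, -6]

Apply the min-plus product entry-by-entry:
  C[0][0] = min over k of (A[0][0] + B[0][0] = 6 + 0 = 6, A[0][1] + B[1][0] = -5 + 0 = -5) = -5 (attained at k = 1)
  C[0][1] = min over k of (A[0][0] + B[0][1] = 6 + 4 = 10, A[0][1] + B[1][1] = -5 + -2 = -7) = -7 (attained at k = 1)
  C[1][0] = min over k of (A[1][0] + B[0][0] = 8 + 0 = 8, A[1][1] + B[1][0] = -4 + 0 = -4) = -4 (attained at k = 1)
  C[1][1] = min over k of (A[1][0] + B[0][1] = 8 + 4 = 12, A[1][1] + B[1][1] = -4 + -2 = -6) = -6 (attained at k = 1)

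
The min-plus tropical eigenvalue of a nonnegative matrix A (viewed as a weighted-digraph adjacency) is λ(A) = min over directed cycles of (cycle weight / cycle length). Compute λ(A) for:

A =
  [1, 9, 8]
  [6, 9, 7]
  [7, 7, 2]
λ(A) = 1

Enumerate directed cycles and compute their means (weight / length). Sample:
  cycle 0 → 0: weight = 1, length = 1, mean = 1/1 ≈ 1.000
  cycle 1 → 1: weight = 9, length = 1, mean = 9/1 ≈ 9.000
  cycle 2 → 2: weight = 2, length = 1, mean = 2/1 ≈ 2.000
  cycle 0 → 1 → 0: weight = 15, length = 2, mean = 15/2 ≈ 7.500
  cycle 0 → 2 → 0: weight = 15, length = 2, mean = 15/2 ≈ 7.500
  cycle 1 → 0 → 1: weight = 15, length = 2, mean = 15/2 ≈ 7.500
Minimum mean = 1.000, attained e.g. along the cycle 0 → 0 with weight 1 and length 1. So λ(A) = 1/1 = 1.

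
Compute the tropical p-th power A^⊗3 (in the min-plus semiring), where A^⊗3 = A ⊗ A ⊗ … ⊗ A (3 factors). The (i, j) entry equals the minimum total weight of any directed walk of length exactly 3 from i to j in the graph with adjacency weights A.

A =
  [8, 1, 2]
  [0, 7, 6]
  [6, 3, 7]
A^⊗3 =
  [5, 2, 3]
  [1, 5, 7]
  [7, 4, 5]

Each entry (A^⊗3)_ij equals the minimum over all length-3 walks i = v_0 → v_1 → … → v_3 = j of Σ_t A[v_t][v_{t+1}]. For example, for (i, j) = (0, 2) we minimise over 9 possible intermediate vertex sequences; the minimum is 3, attained along the walk 0 → 1 → 0 → 2.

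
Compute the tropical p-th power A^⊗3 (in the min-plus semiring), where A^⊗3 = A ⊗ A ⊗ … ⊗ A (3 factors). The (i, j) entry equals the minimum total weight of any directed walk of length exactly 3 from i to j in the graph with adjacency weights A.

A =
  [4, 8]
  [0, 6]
A^⊗3 =
  [12, 16]
  [8, 12]

Each entry (A^⊗3)_ij equals the minimum over all length-3 walks i = v_0 → v_1 → … → v_3 = j of Σ_t A[v_t][v_{t+1}]. For example, for (i, j) = (0, 1) we minimise over 4 possible intermediate vertex sequences; the minimum is 16, attained along the walk 0 → 0 → 0 → 1.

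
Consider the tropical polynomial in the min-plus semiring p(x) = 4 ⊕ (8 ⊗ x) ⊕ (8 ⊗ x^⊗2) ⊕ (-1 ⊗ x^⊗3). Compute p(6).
p(6) = 4

A tropical monomial a ⊗ x^⊗i evaluates to a + i · x. Evaluating each term at x = 6:
  Term 0 contributes 4 + 0 · 6 = 4
  Term 1 contributes 8 + 1 · 6 = 14
  Term 2 contributes 8 + 2 · 6 = 20
  Term 3 contributes -1 + 3 · 6 = 17
p(6) = ⊕ of these = min[4, 14, 20, 17] = 4.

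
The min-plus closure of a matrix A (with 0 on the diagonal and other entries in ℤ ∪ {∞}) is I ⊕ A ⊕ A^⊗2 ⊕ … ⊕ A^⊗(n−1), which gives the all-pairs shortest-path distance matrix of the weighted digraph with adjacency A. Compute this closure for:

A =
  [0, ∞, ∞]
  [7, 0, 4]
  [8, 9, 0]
Closure =
  [0, ∞, ∞]
  [7, 0, 4]
  [8, 9, 0]

This is the Floyd-Warshall all-pairs shortest-path computation. For each intermediate vertex k = 0, 1, …, 2, update dist[i][j] ← min(dist[i][j], dist[i][k] + dist[k][j]). The final matrix gives, for each (i, j), the minimum total weight of any directed path from i to j (possibly empty when i = j).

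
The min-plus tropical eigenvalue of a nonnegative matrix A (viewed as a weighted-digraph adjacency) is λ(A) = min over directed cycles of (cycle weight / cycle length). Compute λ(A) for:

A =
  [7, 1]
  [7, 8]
λ(A) = 4

Enumerate directed cycles and compute their means (weight / length). Sample:
  cycle 0 → 0: weight = 7, length = 1, mean = 7/1 ≈ 7.000
  cycle 1 → 1: weight = 8, length = 1, mean = 8/1 ≈ 8.000
  cycle 0 → 1 → 0: weight = 8, length = 2, mean = 8/2 ≈ 4.000
  cycle 1 → 0 → 1: weight = 8, length = 2, mean = 8/2 ≈ 4.000
Minimum mean = 4.000, attained e.g. along the cycle 0 → 1 → 0 with weight 8 and length 2. So λ(A) = 8/2 = 4.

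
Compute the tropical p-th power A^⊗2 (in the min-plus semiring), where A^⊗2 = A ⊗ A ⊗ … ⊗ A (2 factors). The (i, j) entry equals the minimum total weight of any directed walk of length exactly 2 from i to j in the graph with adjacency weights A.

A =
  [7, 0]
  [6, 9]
A^⊗2 =
  [6, 7]
  [13, 6]

Each entry (A^⊗2)_ij equals the minimum over all length-2 walks i = v_0 → v_1 → … → v_2 = j of Σ_t A[v_t][v_{t+1}]. For example, for (i, j) = (0, 1) we minimise over 2 possible intermediate vertex sequences; the minimum is 7, attained along the walk 0 → 0 → 1.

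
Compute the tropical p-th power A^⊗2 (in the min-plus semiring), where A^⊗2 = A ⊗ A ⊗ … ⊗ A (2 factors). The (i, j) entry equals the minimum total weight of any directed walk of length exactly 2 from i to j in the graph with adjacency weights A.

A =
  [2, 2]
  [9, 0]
A^⊗2 =
  [4, 2]
  [9, 0]

Each entry (A^⊗2)_ij equals the minimum over all length-2 walks i = v_0 → v_1 → … → v_2 = j of Σ_t A[v_t][v_{t+1}]. For example, for (i, j) = (0, 1) we minimise over 2 possible intermediate vertex sequences; the minimum is 2, attained along the walk 0 → 1 → 1.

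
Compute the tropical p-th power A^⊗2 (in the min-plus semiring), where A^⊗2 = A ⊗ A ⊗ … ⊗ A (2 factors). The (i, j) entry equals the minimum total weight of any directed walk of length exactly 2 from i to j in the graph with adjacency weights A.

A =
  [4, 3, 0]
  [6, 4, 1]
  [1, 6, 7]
A^⊗2 =
  [1, 6, 4]
  [2, 7, 5]
  [5, 4, 1]

Each entry (A^⊗2)_ij equals the minimum over all length-2 walks i = v_0 → v_1 → … → v_2 = j of Σ_t A[v_t][v_{t+1}]. For example, for (i, j) = (0, 2) we minimise over 3 possible intermediate vertex sequences; the minimum is 4, attained along the walk 0 → 0 → 2.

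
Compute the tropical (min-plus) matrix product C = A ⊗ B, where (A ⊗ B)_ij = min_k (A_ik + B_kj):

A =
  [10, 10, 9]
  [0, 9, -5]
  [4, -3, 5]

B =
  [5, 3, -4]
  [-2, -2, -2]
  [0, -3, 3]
A ⊗ B =
  [8, 6, 6]
  [-5, -8, -4]
  [-5, -5, -5]

Apply the min-plus product entry-by-entry:
  C[0][0] = min over k of (A[0][0] + B[0][0] = 10 + 5 = 15, A[0][1] + B[1][0] = 10 + -2 = 8, A[0][2] + B[2][0] = 9 + 0 = 9) = 8 (attained at k = 1)
  C[0][1] = min over k of (A[0][0] + B[0][1] = 10 + 3 = 13, A[0][1] + B[1][1] = 10 + -2 = 8, A[0][2] + B[2][1] = 9 + -3 = 6) = 6 (attained at k = 2)
  C[0][2] = min over k of (A[0][0] + B[0][2] = 10 + -4 = 6, A[0][1] + B[1][2] = 10 + -2 = 8, A[0][2] + B[2][2] = 9 + 3 = 12) = 6 (attained at k = 0)
  C[1][0] = min over k of (A[1][0] + B[0][0] = 0 + 5 = 5, A[1][1] + B[1][0] = 9 + -2 = 7, A[1][2] + B[2][0] = -5 + 0 = -5) = -5 (attained at k = 2)
  C[1][1] = min over k of (A[1][0] + B[0][1] = 0 + 3 = 3, A[1][1] + B[1][1] = 9 + -2 = 7, A[1][2] + B[2][1] = -5 + -3 = -8) = -8 (attained at k = 2)
  C[1][2] = min over k of (A[1][0] + B[0][2] = 0 + -4 = -4, A[1][1] + B[1][2] = 9 + -2 = 7, A[1][2] + B[2][2] = -5 + 3 = -2) = -4 (attained at k = 0)
  C[2][0] = min over k of (A[2][0] + B[0][0] = 4 + 5 = 9, A[2][1] + B[1][0] = -3 + -2 = -5, A[2][2] + B[2][0] = 5 + 0 = 5) = -5 (attained at k = 1)
  C[2][1] = min over k of (A[2][0] + B[0][1] = 4 + 3 = 7, A[2][1] + B[1][1] = -3 + -2 = -5, A[2][2] + B[2][1] = 5 + -3 = 2) = -5 (attained at k = 1)
  C[2][2] = min over k of (A[2][0] + B[0][2] = 4 + -4 = 0, A[2][1] + B[1][2] = -3 + -2 = -5, A[2][2] + B[2][2] = 5 + 3 = 8) = -5 (attained at k = 1)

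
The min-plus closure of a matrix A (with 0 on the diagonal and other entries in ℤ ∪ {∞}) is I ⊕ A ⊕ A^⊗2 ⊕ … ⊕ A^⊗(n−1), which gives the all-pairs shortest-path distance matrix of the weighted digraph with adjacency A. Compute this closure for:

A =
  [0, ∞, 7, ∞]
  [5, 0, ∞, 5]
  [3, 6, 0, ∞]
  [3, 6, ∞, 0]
Closure =
  [0, 13, 7, 18]
  [5, 0, 12, 5]
  [3, 6, 0, 11]
  [3, 6, 10, 0]

This is the Floyd-Warshall all-pairs shortest-path computation. For each intermediate vertex k = 0, 1, …, 3, update dist[i][j] ← min(dist[i][j], dist[i][k] + dist[k][j]). The final matrix gives, for each (i, j), the minimum total weight of any directed path from i to j (possibly empty when i = j).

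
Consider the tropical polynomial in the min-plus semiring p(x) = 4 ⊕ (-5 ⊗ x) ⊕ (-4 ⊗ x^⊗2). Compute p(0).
p(0) = -5

A tropical monomial a ⊗ x^⊗i evaluates to a + i · x. Evaluating each term at x = 0:
  Term 0 contributes 4 + 0 · 0 = 4
  Term 1 contributes -5 + 1 · 0 = -5
  Term 2 contributes -4 + 2 · 0 = -4
p(0) = ⊕ of these = min[4, -5, -4] = -5.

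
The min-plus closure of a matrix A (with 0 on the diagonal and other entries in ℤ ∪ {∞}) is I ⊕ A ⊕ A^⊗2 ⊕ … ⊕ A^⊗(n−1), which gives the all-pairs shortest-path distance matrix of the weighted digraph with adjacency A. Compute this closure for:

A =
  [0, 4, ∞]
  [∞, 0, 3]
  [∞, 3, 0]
Closure =
  [0, 4, 7]
  [∞, 0, 3]
  [∞, 3, 0]

This is the Floyd-Warshall all-pairs shortest-path computation. For each intermediate vertex k = 0, 1, …, 2, update dist[i][j] ← min(dist[i][j], dist[i][k] + dist[k][j]). The final matrix gives, for each (i, j), the minimum total weight of any directed path from i to j (possibly empty when i = j).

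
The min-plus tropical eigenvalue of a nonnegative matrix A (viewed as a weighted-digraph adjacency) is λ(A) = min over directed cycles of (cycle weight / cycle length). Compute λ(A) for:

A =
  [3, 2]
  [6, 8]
λ(A) = 3

Enumerate directed cycles and compute their means (weight / length). Sample:
  cycle 0 → 0: weight = 3, length = 1, mean = 3/1 ≈ 3.000
  cycle 1 → 1: weight = 8, length = 1, mean = 8/1 ≈ 8.000
  cycle 0 → 1 → 0: weight = 8, length = 2, mean = 8/2 ≈ 4.000
  cycle 1 → 0 → 1: weight = 8, length = 2, mean = 8/2 ≈ 4.000
Minimum mean = 3.000, attained e.g. along the cycle 0 → 0 with weight 3 and length 1. So λ(A) = 3/1 = 3.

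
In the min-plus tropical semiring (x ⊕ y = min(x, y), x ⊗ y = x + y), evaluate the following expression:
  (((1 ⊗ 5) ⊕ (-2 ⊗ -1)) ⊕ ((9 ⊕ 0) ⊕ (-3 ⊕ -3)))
(((1 ⊗ 5) ⊕ (-2 ⊗ -1)) ⊕ ((9 ⊕ 0) ⊕ (-3 ⊕ -3))) = -3

Expand innermost to outermost. Recall ⊕ takes the minimum of its arguments and ⊗ takes their sum. Working out the expression (((1 ⊗ 5) ⊕ (-2 ⊗ -1)) ⊕ ((9 ⊕ 0) ⊕ (-3 ⊕ -3))) gives -3.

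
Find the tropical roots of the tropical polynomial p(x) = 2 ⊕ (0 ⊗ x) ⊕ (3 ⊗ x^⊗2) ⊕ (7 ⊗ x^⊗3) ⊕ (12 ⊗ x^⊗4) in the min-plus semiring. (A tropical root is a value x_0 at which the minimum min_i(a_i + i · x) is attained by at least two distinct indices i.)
Roots: {-5, -4, -3, 2}

Each tropical root is a break point of the lower envelope of the lines y = a_i + i · x (there are 5 lines, with slopes 0, 1, ..., 4). Only the lines that attain the minimum somewhere contribute to roots; other lines are dominated. Here the surviving (envelope) indices are i = 4, i = 3, i = 2, i = 1, i = 0.
Intersections between consecutive envelope lines give the roots: for adjacent envelope indices i < j the intersection is x = (a_i − a_j) / (j − i). Reading off the sorted break points: {-5, -4, -3, 2}.
Verification: at each break x_0, at least two indices attain the minimum of min_i(a_i + i · x_0).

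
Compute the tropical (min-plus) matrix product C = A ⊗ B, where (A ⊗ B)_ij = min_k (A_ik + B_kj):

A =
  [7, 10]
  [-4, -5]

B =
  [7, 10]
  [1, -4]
A ⊗ B =
  [11, 6]
  [-4, -9]

Apply the min-plus product entry-by-entry:
  C[0][0] = min over k of (A[0][0] + B[0][0] = 7 + 7 = 14, A[0][1] + B[1][0] = 10 + 1 = 11) = 11 (attained at k = 1)
  C[0][1] = min over k of (A[0][0] + B[0][1] = 7 + 10 = 17, A[0][1] + B[1][1] = 10 + -4 = 6) = 6 (attained at k = 1)
  C[1][0] = min over k of (A[1][0] + B[0][0] = -4 + 7 = 3, A[1][1] + B[1][0] = -5 + 1 = -4) = -4 (attained at k = 1)
  C[1][1] = min over k of (A[1][0] + B[0][1] = -4 + 10 = 6, A[1][1] + B[1][1] = -5 + -4 = -9) = -9 (attained at k = 1)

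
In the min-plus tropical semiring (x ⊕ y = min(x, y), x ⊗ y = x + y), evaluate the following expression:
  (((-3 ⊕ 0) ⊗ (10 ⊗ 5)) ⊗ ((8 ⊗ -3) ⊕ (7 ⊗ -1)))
(((-3 ⊕ 0) ⊗ (10 ⊗ 5)) ⊗ ((8 ⊗ -3) ⊕ (7 ⊗ -1))) = 17

Expand innermost to outermost. Recall ⊕ takes the minimum of its arguments and ⊗ takes their sum. Working out the expression (((-3 ⊕ 0) ⊗ (10 ⊗ 5)) ⊗ ((8 ⊗ -3) ⊕ (7 ⊗ -1))) gives 17.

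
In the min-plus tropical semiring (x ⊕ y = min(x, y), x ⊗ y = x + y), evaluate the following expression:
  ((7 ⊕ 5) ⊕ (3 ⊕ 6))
((7 ⊕ 5) ⊕ (3 ⊕ 6)) = 3

Expand innermost to outermost. Recall ⊕ takes the minimum of its arguments and ⊗ takes their sum. Working out the expression ((7 ⊕ 5) ⊕ (3 ⊕ 6)) gives 3.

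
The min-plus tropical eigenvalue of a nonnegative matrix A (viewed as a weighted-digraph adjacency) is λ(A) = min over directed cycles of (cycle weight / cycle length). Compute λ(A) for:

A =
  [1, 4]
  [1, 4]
λ(A) = 1

Enumerate directed cycles and compute their means (weight / length). Sample:
  cycle 0 → 0: weight = 1, length = 1, mean = 1/1 ≈ 1.000
  cycle 1 → 1: weight = 4, length = 1, mean = 4/1 ≈ 4.000
  cycle 0 → 1 → 0: weight = 5, length = 2, mean = 5/2 ≈ 2.500
  cycle 1 → 0 → 1: weight = 5, length = 2, mean = 5/2 ≈ 2.500
Minimum mean = 1.000, attained e.g. along the cycle 0 → 0 with weight 1 and length 1. So λ(A) = 1/1 = 1.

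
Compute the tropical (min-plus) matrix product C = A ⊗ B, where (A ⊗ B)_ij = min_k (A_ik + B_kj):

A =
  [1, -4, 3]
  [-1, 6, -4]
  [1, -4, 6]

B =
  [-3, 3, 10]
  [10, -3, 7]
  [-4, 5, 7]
A ⊗ B =
  [-2, -7, 3]
  [-8, 1, 3]
  [-2, -7, 3]

Apply the min-plus product entry-by-entry:
  C[0][0] = min over k of (A[0][0] + B[0][0] = 1 + -3 = -2, A[0][1] + B[1][0] = -4 + 10 = 6, A[0][2] + B[2][0] = 3 + -4 = -1) = -2 (attained at k = 0)
  C[0][1] = min over k of (A[0][0] + B[0][1] = 1 + 3 = 4, A[0][1] + B[1][1] = -4 + -3 = -7, A[0][2] + B[2][1] = 3 + 5 = 8) = -7 (attained at k = 1)
  C[0][2] = min over k of (A[0][0] + B[0][2] = 1 + 10 = 11, A[0][1] + B[1][2] = -4 + 7 = 3, A[0][2] + B[2][2] = 3 + 7 = 10) = 3 (attained at k = 1)
  C[1][0] = min over k of (A[1][0] + B[0][0] = -1 + -3 = -4, A[1][1] + B[1][0] = 6 + 10 = 16, A[1][2] + B[2][0] = -4 + -4 = -8) = -8 (attained at k = 2)
  C[1][1] = min over k of (A[1][0] + B[0][1] = -1 + 3 = 2, A[1][1] + B[1][1] = 6 + -3 = 3, A[1][2] + B[2][1] = -4 + 5 = 1) = 1 (attained at k = 2)
  C[1][2] = min over k of (A[1][0] + B[0][2] = -1 + 10 = 9, A[1][1] + B[1][2] = 6 + 7 = 13, A[1][2] + B[2][2] = -4 + 7 = 3) = 3 (attained at k = 2)
  C[2][0] = min over k of (A[2][0] + B[0][0] = 1 + -3 = -2, A[2][1] + B[1][0] = -4 + 10 = 6, A[2][2] + B[2][0] = 6 + -4 = 2) = -2 (attained at k = 0)
  C[2][1] = min over k of (A[2][0] + B[0][1] = 1 + 3 = 4, A[2][1] + B[1][1] = -4 + -3 = -7, A[2][2] + B[2][1] = 6 + 5 = 11) = -7 (attained at k = 1)
  C[2][2] = min over k of (A[2][0] + B[0][2] = 1 + 10 = 11, A[2][1] + B[1][2] = -4 + 7 = 3, A[2][2] + B[2][2] = 6 + 7 = 13) = 3 (attained at k = 1)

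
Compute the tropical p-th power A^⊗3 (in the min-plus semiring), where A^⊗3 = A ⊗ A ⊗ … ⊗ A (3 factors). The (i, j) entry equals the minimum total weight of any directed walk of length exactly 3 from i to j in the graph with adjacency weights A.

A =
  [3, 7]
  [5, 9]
A^⊗3 =
  [9, 13]
  [11, 15]

Each entry (A^⊗3)_ij equals the minimum over all length-3 walks i = v_0 → v_1 → … → v_3 = j of Σ_t A[v_t][v_{t+1}]. For example, for (i, j) = (0, 1) we minimise over 4 possible intermediate vertex sequences; the minimum is 13, attained along the walk 0 → 0 → 0 → 1.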